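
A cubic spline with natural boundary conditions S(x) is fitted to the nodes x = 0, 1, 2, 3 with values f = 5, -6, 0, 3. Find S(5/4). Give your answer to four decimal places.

Put σ_i = S'' at the i-th knot. Here h = (1, 1, 1) and Δ = (-11, 6, 3), so the interior equations h_(i-1)·σ_(i-1) + 2(h_(i-1)+h_i)·σ_i + h_i·σ_(i+1) = 6(Δ_i − Δ_(i-1)) read
  1·σ_0 + 4·σ_1 + 1·σ_2 = 6(Δ_1 - Δ_0) = 102
  1·σ_1 + 4·σ_2 + 1·σ_3 = 6(Δ_2 - Δ_1) = -18
Natural end conditions: σ_0 = σ_3 = 0.
Forward elimination and back-substitution give σ_0 = 0, σ_1 = 142/5, σ_2 = -58/5, σ_3 = 0.
On [1, 2], S(x) = -6 - 23/15·(x - 1) + 71/5·(x - 1)² - 20/3·(x - 1)³.
With (x - 1) = 1/4: S(5/4) = -28/5.

-5.6000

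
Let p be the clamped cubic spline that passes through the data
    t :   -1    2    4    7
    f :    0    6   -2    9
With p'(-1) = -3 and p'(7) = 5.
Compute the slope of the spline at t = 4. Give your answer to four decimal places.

Let m_i = p''(x_i). Step sizes h_i = 3, 2, 3; slopes of the chords Δ_i = (y_(i+1) - y_i)/h_i = 2, -4, 11/3.
  3·m_0 + 10·m_1 + 2·m_2 = 6(Δ_1 - Δ_0) = -36
  2·m_1 + 10·m_2 + 3·m_3 = 6(Δ_2 - Δ_1) = 46
Clamped end conditions give two more equations: 2h_0·m_0 + h_0·m_1 = 6(Δ_0 - p'(-1)) = 30 and h_2·m_2 + 2h_2·m_3 = 6(p'(7) - Δ_2) = 8.
Hence m_0 = 800/91, m_1 = -690/91, m_2 = 612/91, m_3 = -554/273.
On [4, 7], p'(t) = b_2 + 2c_2·(t - 4) + 3d_2·(t - 4)² with b_2 = Δ_2 - h_2(2m_2 + m_3)/6 = -186/91, c_2 = m_2/2 = 306/91, d_2 = (m_3 - m_2)/(6h_2) = -1195/2457. So p'(4) = -186/91.

-2.0440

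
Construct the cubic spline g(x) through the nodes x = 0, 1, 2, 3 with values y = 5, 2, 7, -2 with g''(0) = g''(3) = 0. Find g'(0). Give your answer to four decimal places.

-6.0667

With M_i denoting the second derivative at x_i, h_i = 1, 1, 1, and Δ_i = (y_(i+1) − y_i)/h_i = -3, 5, -9:
  1·M_0 + 4·M_1 + 1·M_2 = 6(Δ_1 - Δ_0) = 48
  1·M_1 + 4·M_2 + 1·M_3 = 6(Δ_2 - Δ_1) = -84
Natural end conditions: M_0 = M_3 = 0.
Solving: M_0 = 0, M_1 = 92/5, M_2 = -128/5, M_3 = 0.
On [0, 1], g'(x) = b_0 + 2c_0·x + 3d_0·x² with b_0 = Δ_0 - h_0(2M_0 + M_1)/6 = -91/15, c_0 = M_0/2 = 0, d_0 = (M_1 - M_0)/(6h_0) = 46/15. So g'(0) = -91/15.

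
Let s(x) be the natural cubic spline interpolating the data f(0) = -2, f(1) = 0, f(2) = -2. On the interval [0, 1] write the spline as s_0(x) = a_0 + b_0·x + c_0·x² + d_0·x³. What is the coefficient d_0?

Let m_i = s''(x_i). Step sizes h_i = 1, 1; slopes of the chords Δ_i = (y_(i+1) - y_i)/h_i = 2, -2.
  1·m_0 + 4·m_1 + 1·m_2 = 6(Δ_1 - Δ_0) = -24
Natural end conditions: m_0 = m_2 = 0.
Solving the tridiagonal system: m_0 = 0, m_1 = -6, m_2 = 0.
On [0, 1], with s_0(x) = a_0 + b_0·x + c_0·x² + d_0·x³: c_0 = m_0/2 = 0, d_0 = (m_1 - m_0)/(6h_0) = -1, b_0 = Δ_0 - h_0(2m_0 + m_1)/6 = 3.

-1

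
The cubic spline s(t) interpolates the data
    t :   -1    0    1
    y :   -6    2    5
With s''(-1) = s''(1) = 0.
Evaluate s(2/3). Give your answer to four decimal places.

4.3704

Let M_i = s''(x_i). Step sizes h_i = 1, 1; slopes of the chords Δ_i = (y_(i+1) - y_i)/h_i = 8, 3.
  1·M_0 + 4·M_1 + 1·M_2 = 6(Δ_1 - Δ_0) = -30
Natural end conditions: M_0 = M_2 = 0.
Solving: M_0 = 0, M_1 = -15/2, M_2 = 0.
On [0, 1], s(t) = 2 + 11/2·t - 15/4·t² + 5/4·t³.
With t = 2/3: s(2/3) = 118/27.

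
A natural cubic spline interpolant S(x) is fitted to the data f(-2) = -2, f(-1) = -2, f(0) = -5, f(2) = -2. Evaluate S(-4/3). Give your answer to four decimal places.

-1.6377

Put M_i = S'' at the i-th knot. Here h = (1, 1, 2) and Δ = (0, -3, 3/2), so the interior equations h_(i-1)·M_(i-1) + 2(h_(i-1)+h_i)·M_i + h_i·M_(i+1) = 6(Δ_i − Δ_(i-1)) read
  1·M_0 + 4·M_1 + 1·M_2 = 6(Δ_1 - Δ_0) = -18
  1·M_1 + 6·M_2 + 2·M_3 = 6(Δ_2 - Δ_1) = 27
Natural end conditions: M_0 = M_3 = 0.
Solving the tridiagonal system: M_0 = 0, M_1 = -135/23, M_2 = 126/23, M_3 = 0.
On [-2, -1], S(x) = -2 + 45/46·(x + 2) + 0·(x + 2)² - 45/46·(x + 2)³.
With (x + 2) = 2/3: S(-4/3) = -113/69.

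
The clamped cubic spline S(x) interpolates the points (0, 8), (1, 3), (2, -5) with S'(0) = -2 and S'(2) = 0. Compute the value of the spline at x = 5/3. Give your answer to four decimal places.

Let M_i = S''(x_i). Step sizes h_i = 1, 1; slopes of the chords Δ_i = (y_(i+1) - y_i)/h_i = -5, -8.
  1·M_0 + 4·M_1 + 1·M_2 = 6(Δ_1 - Δ_0) = -18
Clamped end conditions give two more equations: 2h_0·M_0 + h_0·M_1 = 6(Δ_0 - S'(0)) = -18 and h_1·M_1 + 2h_1·M_2 = 6(S'(2) - Δ_1) = 48.
Forward elimination and back-substitution give M_0 = -7/2, M_1 = -11, M_2 = 59/2.
On [1, 2], S(x) = 3 - 37/4·(x - 1) - 11/2·(x - 1)² + 27/4·(x - 1)³.
With (x - 1) = 2/3: S(5/3) = -65/18.

-3.6111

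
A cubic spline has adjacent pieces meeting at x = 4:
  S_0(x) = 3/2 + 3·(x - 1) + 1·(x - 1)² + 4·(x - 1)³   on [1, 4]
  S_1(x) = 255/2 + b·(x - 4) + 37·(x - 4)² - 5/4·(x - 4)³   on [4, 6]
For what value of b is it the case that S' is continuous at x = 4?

117

S_0'(x) = 3 + 2·(x - 1) + 12·(x - 1)², so S_0'(4) = 117. On the right, S_1'(4) = b, so b = 117.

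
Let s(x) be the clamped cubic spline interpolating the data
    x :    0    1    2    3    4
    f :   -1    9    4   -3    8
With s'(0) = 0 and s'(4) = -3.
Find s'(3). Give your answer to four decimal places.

Write M_i for s''(x_i). With h_i = 1, 1, 1, 1 and divided differences Δ_i = 10, -5, -7, 11, the continuity of s' gives the tridiagonal system
  1·M_0 + 4·M_1 + 1·M_2 = 6(Δ_1 - Δ_0) = -90
  1·M_1 + 4·M_2 + 1·M_3 = 6(Δ_2 - Δ_1) = -12
  1·M_2 + 4·M_3 + 1·M_4 = 6(Δ_3 - Δ_2) = 108
Clamped end conditions give two more equations: 2h_0·M_0 + h_0·M_1 = 6(Δ_0 - s'(0)) = 60 and h_3·M_3 + 2h_3·M_4 = 6(s'(4) - Δ_3) = -84.
Hence M_0 = 324/7, M_1 = -228/7, M_2 = -6, M_3 = 312/7, M_4 = -450/7.
On [3, 4], s'(x) = b_3 + 2c_3·(x - 3) + 3d_3·(x - 3)² with b_3 = Δ_3 - h_3(2M_3 + M_4)/6 = 48/7, c_3 = M_3/2 = 156/7, d_3 = (M_4 - M_3)/(6h_3) = -127/7. So s'(3) = 48/7.

6.8571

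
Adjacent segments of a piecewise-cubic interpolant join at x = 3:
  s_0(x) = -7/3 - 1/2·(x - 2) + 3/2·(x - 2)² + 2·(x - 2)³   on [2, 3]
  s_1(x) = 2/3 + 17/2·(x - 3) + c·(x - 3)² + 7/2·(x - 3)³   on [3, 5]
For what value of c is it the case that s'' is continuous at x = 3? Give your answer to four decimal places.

s_0''(x) = 3 + 12·(x - 2), so s_0''(3) = 15. On the right, s_1''(3) = 2c, so c = 15/2.

7.5000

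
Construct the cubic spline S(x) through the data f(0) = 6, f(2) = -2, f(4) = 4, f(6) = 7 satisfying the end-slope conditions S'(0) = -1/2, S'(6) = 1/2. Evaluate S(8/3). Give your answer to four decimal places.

Let m_i = S''(x_i). Step sizes h_i = 2, 2, 2; slopes of the chords Δ_i = (y_(i+1) - y_i)/h_i = -4, 3, 3/2.
  2·m_0 + 8·m_1 + 2·m_2 = 6(Δ_1 - Δ_0) = 42
  2·m_1 + 8·m_2 + 2·m_3 = 6(Δ_2 - Δ_1) = -9
Clamped end conditions give two more equations: 2h_0·m_0 + h_0·m_1 = 6(Δ_0 - S'(0)) = -21 and h_2·m_2 + 2h_2·m_3 = 6(S'(6) - Δ_2) = -6.
Solving the tridiagonal system: m_0 = -142/15, m_1 = 253/30, m_2 = -49/15, m_3 = 2/15.
On [2, 4], S(x) = -2 - 23/15·(x - 2) + 253/60·(x - 2)² - 39/40·(x - 2)³.
With (x - 2) = 2/3: S(8/3) = -194/135.

-1.4370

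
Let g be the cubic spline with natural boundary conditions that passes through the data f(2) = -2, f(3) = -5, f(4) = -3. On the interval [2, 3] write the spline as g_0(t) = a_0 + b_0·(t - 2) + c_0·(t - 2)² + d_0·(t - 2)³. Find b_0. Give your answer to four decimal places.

Put σ_i = g'' at the i-th knot. Here h = (1, 1) and Δ = (-3, 2), so the interior equations h_(i-1)·σ_(i-1) + 2(h_(i-1)+h_i)·σ_i + h_i·σ_(i+1) = 6(Δ_i − Δ_(i-1)) read
  1·σ_0 + 4·σ_1 + 1·σ_2 = 6(Δ_1 - Δ_0) = 30
Natural end conditions: σ_0 = σ_2 = 0.
Forward elimination and back-substitution give σ_0 = 0, σ_1 = 15/2, σ_2 = 0.
On [2, 3], with g_0(t) = a_0 + b_0·(t - 2) + c_0·(t - 2)² + d_0·(t - 2)³: c_0 = σ_0/2 = 0, d_0 = (σ_1 - σ_0)/(6h_0) = 5/4, b_0 = Δ_0 - h_0(2σ_0 + σ_1)/6 = -17/4.

-4.2500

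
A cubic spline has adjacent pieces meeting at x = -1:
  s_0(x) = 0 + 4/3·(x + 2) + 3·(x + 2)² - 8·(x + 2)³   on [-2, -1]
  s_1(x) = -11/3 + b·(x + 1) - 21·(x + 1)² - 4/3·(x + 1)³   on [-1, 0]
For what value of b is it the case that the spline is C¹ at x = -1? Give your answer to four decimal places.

-16.6667

s_0'(x) = 4/3 + 6·(x + 2) - 24·(x + 2)², so s_0'(-1) = -50/3. On the right, s_1'(-1) = b, so b = -50/3.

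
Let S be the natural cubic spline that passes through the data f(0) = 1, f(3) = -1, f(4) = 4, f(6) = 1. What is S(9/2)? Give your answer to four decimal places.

Put σ_i = S'' at the i-th knot. Here h = (3, 1, 2) and Δ = (-2/3, 5, -3/2), so the interior equations h_(i-1)·σ_(i-1) + 2(h_(i-1)+h_i)·σ_i + h_i·σ_(i+1) = 6(Δ_i − Δ_(i-1)) read
  3·σ_0 + 8·σ_1 + 1·σ_2 = 6(Δ_1 - Δ_0) = 34
  1·σ_1 + 6·σ_2 + 2·σ_3 = 6(Δ_2 - Δ_1) = -39
Natural end conditions: σ_0 = σ_3 = 0.
Hence σ_0 = 0, σ_1 = 243/47, σ_2 = -346/47, σ_3 = 0.
On [4, 6], S(x) = 4 + 961/282·(x - 4) - 173/47·(x - 4)² + 173/282·(x - 4)³.
With (x - 4) = 1/2: S(9/2) = 3655/752.

4.8604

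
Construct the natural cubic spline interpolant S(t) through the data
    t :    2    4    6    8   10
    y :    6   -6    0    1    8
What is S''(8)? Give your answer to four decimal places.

3.4286

With m_i denoting the second derivative at x_i, h_i = 2, 2, 2, 2, and Δ_i = (y_(i+1) − y_i)/h_i = -6, 3, 1/2, 7/2:
  2·m_0 + 8·m_1 + 2·m_2 = 6(Δ_1 - Δ_0) = 54
  2·m_1 + 8·m_2 + 2·m_3 = 6(Δ_2 - Δ_1) = -15
  2·m_2 + 8·m_3 + 2·m_4 = 6(Δ_3 - Δ_2) = 18
Natural end conditions: m_0 = m_4 = 0.
Hence m_0 = 0, m_1 = 111/14, m_2 = -33/7, m_3 = 24/7, m_4 = 0.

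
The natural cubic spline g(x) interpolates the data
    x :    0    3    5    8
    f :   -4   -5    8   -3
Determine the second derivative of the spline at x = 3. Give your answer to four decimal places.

5.5417

Write M_i for g''(x_i). With h_i = 3, 2, 3 and divided differences Δ_i = -1/3, 13/2, -11/3, the continuity of g' gives the tridiagonal system
  3·M_0 + 10·M_1 + 2·M_2 = 6(Δ_1 - Δ_0) = 41
  2·M_1 + 10·M_2 + 3·M_3 = 6(Δ_2 - Δ_1) = -61
Natural end conditions: M_0 = M_3 = 0.
Hence M_0 = 0, M_1 = 133/24, M_2 = -173/24, M_3 = 0.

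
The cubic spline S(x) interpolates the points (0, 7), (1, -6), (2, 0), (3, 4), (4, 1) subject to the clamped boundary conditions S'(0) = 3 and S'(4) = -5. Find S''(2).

Put m_i = S'' at the i-th knot. Here h = (1, 1, 1, 1) and Δ = (-13, 6, 4, -3), so the interior equations h_(i-1)·m_(i-1) + 2(h_(i-1)+h_i)·m_i + h_i·m_(i+1) = 6(Δ_i − Δ_(i-1)) read
  1·m_0 + 4·m_1 + 1·m_2 = 6(Δ_1 - Δ_0) = 114
  1·m_1 + 4·m_2 + 1·m_3 = 6(Δ_2 - Δ_1) = -12
  1·m_2 + 4·m_3 + 1·m_4 = 6(Δ_3 - Δ_2) = -42
Clamped end conditions give two more equations: 2h_0·m_0 + h_0·m_1 = 6(Δ_0 - S'(0)) = -96 and h_3·m_3 + 2h_3·m_4 = 6(S'(4) - Δ_3) = -12.
Solving: m_0 = -512/7, m_1 = 352/7, m_2 = -14, m_3 = -44/7, m_4 = -20/7.

-14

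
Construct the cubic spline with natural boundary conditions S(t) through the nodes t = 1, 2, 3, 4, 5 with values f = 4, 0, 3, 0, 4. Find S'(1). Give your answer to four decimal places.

-6.4286

Write m_i for S''(x_i). With h_i = 1, 1, 1, 1 and divided differences Δ_i = -4, 3, -3, 4, the continuity of S' gives the tridiagonal system
  1·m_0 + 4·m_1 + 1·m_2 = 6(Δ_1 - Δ_0) = 42
  1·m_1 + 4·m_2 + 1·m_3 = 6(Δ_2 - Δ_1) = -36
  1·m_2 + 4·m_3 + 1·m_4 = 6(Δ_3 - Δ_2) = 42
Natural end conditions: m_0 = m_4 = 0.
Solving the tridiagonal system: m_0 = 0, m_1 = 102/7, m_2 = -114/7, m_3 = 102/7, m_4 = 0.
On [1, 2], S'(t) = b_0 + 2c_0·(t - 1) + 3d_0·(t - 1)² with b_0 = Δ_0 - h_0(2m_0 + m_1)/6 = -45/7, c_0 = m_0/2 = 0, d_0 = (m_1 - m_0)/(6h_0) = 17/7. So S'(1) = -45/7.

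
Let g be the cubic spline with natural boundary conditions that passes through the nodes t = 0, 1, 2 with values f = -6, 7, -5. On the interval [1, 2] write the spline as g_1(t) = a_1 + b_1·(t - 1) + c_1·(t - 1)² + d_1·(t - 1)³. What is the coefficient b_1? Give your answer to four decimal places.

0.5000

Write M_i for g''(x_i). With h_i = 1, 1 and divided differences Δ_i = 13, -12, the continuity of g' gives the tridiagonal system
  1·M_0 + 4·M_1 + 1·M_2 = 6(Δ_1 - Δ_0) = -150
Natural end conditions: M_0 = M_2 = 0.
Solving the tridiagonal system: M_0 = 0, M_1 = -75/2, M_2 = 0.
On [1, 2], with g_1(t) = a_1 + b_1·(t - 1) + c_1·(t - 1)² + d_1·(t - 1)³: c_1 = M_1/2 = -75/4, d_1 = (M_2 - M_1)/(6h_1) = 25/4, b_1 = Δ_1 - h_1(2M_1 + M_2)/6 = 1/2.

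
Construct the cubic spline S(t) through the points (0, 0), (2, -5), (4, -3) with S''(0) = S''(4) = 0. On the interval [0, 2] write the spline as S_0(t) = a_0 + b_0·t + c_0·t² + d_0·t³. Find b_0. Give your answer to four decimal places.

Let σ_i = S''(x_i). Step sizes h_i = 2, 2; slopes of the chords Δ_i = (y_(i+1) - y_i)/h_i = -5/2, 1.
  2·σ_0 + 8·σ_1 + 2·σ_2 = 6(Δ_1 - Δ_0) = 21
Natural end conditions: σ_0 = σ_2 = 0.
Solving the tridiagonal system: σ_0 = 0, σ_1 = 21/8, σ_2 = 0.
On [0, 2], with S_0(t) = a_0 + b_0·t + c_0·t² + d_0·t³: c_0 = σ_0/2 = 0, d_0 = (σ_1 - σ_0)/(6h_0) = 7/32, b_0 = Δ_0 - h_0(2σ_0 + σ_1)/6 = -27/8.

-3.3750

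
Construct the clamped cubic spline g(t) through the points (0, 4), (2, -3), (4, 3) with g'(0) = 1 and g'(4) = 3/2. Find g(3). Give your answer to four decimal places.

-0.6250

With M_i denoting the second derivative at x_i, h_i = 2, 2, and Δ_i = (y_(i+1) − y_i)/h_i = -7/2, 3:
  2·M_0 + 8·M_1 + 2·M_2 = 6(Δ_1 - Δ_0) = 39
Clamped end conditions give two more equations: 2h_0·M_0 + h_0·M_1 = 6(Δ_0 - g'(0)) = -27 and h_1·M_1 + 2h_1·M_2 = 6(g'(4) - Δ_1) = -9.
Hence M_0 = -23/2, M_1 = 19/2, M_2 = -7.
On [2, 4], g(t) = -3 - 1·(t - 2) + 19/4·(t - 2)² - 11/8·(t - 2)³.
With (t - 2) = 1: g(3) = -5/8.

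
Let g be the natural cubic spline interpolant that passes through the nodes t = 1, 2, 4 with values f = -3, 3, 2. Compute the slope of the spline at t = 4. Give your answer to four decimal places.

-2.6667

Put m_i = g'' at the i-th knot. Here h = (1, 2) and Δ = (6, -1/2), so the interior equations h_(i-1)·m_(i-1) + 2(h_(i-1)+h_i)·m_i + h_i·m_(i+1) = 6(Δ_i − Δ_(i-1)) read
  1·m_0 + 6·m_1 + 2·m_2 = 6(Δ_1 - Δ_0) = -39
Natural end conditions: m_0 = m_2 = 0.
Solving the tridiagonal system: m_0 = 0, m_1 = -13/2, m_2 = 0.
On [2, 4], g'(t) = b_1 + 2c_1·(t - 2) + 3d_1·(t - 2)² with b_1 = Δ_1 - h_1(2m_1 + m_2)/6 = 23/6, c_1 = m_1/2 = -13/4, d_1 = (m_2 - m_1)/(6h_1) = 13/24. So g'(4) = -8/3.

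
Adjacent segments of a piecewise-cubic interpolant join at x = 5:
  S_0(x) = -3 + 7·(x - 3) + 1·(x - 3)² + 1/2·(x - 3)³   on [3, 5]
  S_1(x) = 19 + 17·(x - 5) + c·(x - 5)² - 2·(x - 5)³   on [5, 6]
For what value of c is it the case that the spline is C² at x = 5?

S_0''(x) = 2 + 3·(x - 3), so S_0''(5) = 8. On the right, S_1''(5) = 2c, so c = 4.

4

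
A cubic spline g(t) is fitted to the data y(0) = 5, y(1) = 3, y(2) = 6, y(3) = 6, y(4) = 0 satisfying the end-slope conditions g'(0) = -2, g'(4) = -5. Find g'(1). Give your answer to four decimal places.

0.4643

With M_i denoting the second derivative at x_i, h_i = 1, 1, 1, 1, and Δ_i = (y_(i+1) − y_i)/h_i = -2, 3, 0, -6:
  1·M_0 + 4·M_1 + 1·M_2 = 6(Δ_1 - Δ_0) = 30
  1·M_1 + 4·M_2 + 1·M_3 = 6(Δ_2 - Δ_1) = -18
  1·M_2 + 4·M_3 + 1·M_4 = 6(Δ_3 - Δ_2) = -36
Clamped end conditions give two more equations: 2h_0·M_0 + h_0·M_1 = 6(Δ_0 - g'(0)) = 0 and h_3·M_3 + 2h_3·M_4 = 6(g'(4) - Δ_3) = 6.
Hence M_0 = -69/14, M_1 = 69/7, M_2 = -9/2, M_3 = -69/7, M_4 = 111/14.
On [1, 2], g'(t) = b_1 + 2c_1·(t - 1) + 3d_1·(t - 1)² with b_1 = Δ_1 - h_1(2M_1 + M_2)/6 = 13/28, c_1 = M_1/2 = 69/14, d_1 = (M_2 - M_1)/(6h_1) = -67/28. So g'(1) = 13/28.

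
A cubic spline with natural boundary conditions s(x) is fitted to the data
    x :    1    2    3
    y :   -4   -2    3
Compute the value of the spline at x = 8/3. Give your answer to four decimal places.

1.1111

Write σ_i for s''(x_i). With h_i = 1, 1 and divided differences Δ_i = 2, 5, the continuity of s' gives the tridiagonal system
  1·σ_0 + 4·σ_1 + 1·σ_2 = 6(Δ_1 - Δ_0) = 18
Natural end conditions: σ_0 = σ_2 = 0.
Hence σ_0 = 0, σ_1 = 9/2, σ_2 = 0.
On [2, 3], s(x) = -2 + 7/2·(x - 2) + 9/4·(x - 2)² - 3/4·(x - 2)³.
With (x - 2) = 2/3: s(8/3) = 10/9.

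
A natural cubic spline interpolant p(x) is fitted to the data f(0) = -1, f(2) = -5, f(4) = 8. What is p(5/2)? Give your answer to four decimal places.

Put σ_i = p'' at the i-th knot. Here h = (2, 2) and Δ = (-2, 13/2), so the interior equations h_(i-1)·σ_(i-1) + 2(h_(i-1)+h_i)·σ_i + h_i·σ_(i+1) = 6(Δ_i − Δ_(i-1)) read
  2·σ_0 + 8·σ_1 + 2·σ_2 = 6(Δ_1 - Δ_0) = 51
Natural end conditions: σ_0 = σ_2 = 0.
Forward elimination and back-substitution give σ_0 = 0, σ_1 = 51/8, σ_2 = 0.
On [2, 4], p(x) = -5 + 9/4·(x - 2) + 51/16·(x - 2)² - 17/32·(x - 2)³.
With (x - 2) = 1/2: p(5/2) = -805/256.

-3.1445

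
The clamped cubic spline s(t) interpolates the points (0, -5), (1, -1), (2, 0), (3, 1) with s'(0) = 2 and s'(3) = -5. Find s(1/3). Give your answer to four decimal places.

-3.8691

Put σ_i = s'' at the i-th knot. Here h = (1, 1, 1) and Δ = (4, 1, 1), so the interior equations h_(i-1)·σ_(i-1) + 2(h_(i-1)+h_i)·σ_i + h_i·σ_(i+1) = 6(Δ_i − Δ_(i-1)) read
  1·σ_0 + 4·σ_1 + 1·σ_2 = 6(Δ_1 - Δ_0) = -18
  1·σ_1 + 4·σ_2 + 1·σ_3 = 6(Δ_2 - Δ_1) = 0
Clamped end conditions give two more equations: 2h_0·σ_0 + h_0·σ_1 = 6(Δ_0 - s'(0)) = 12 and h_2·σ_2 + 2h_2·σ_3 = 6(s'(3) - Δ_2) = -36.
Hence σ_0 = 158/15, σ_1 = -136/15, σ_2 = 116/15, σ_3 = -328/15.
On [0, 1], s(t) = -5 + 2·t + 79/15·t² - 49/15·t³.
With t = 1/3: s(1/3) = -1567/405.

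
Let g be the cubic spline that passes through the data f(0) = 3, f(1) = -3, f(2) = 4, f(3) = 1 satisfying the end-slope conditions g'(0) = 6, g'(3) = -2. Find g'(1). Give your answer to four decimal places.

-1.7333

Write m_i for g''(x_i). With h_i = 1, 1, 1 and divided differences Δ_i = -6, 7, -3, the continuity of g' gives the tridiagonal system
  1·m_0 + 4·m_1 + 1·m_2 = 6(Δ_1 - Δ_0) = 78
  1·m_1 + 4·m_2 + 1·m_3 = 6(Δ_2 - Δ_1) = -60
Clamped end conditions give two more equations: 2h_0·m_0 + h_0·m_1 = 6(Δ_0 - g'(0)) = -72 and h_2·m_2 + 2h_2·m_3 = 6(g'(3) - Δ_2) = 6.
Forward elimination and back-substitution give m_0 = -848/15, m_1 = 616/15, m_2 = -446/15, m_3 = 268/15.
On [1, 2], g'(t) = b_1 + 2c_1·(t - 1) + 3d_1·(t - 1)² with b_1 = Δ_1 - h_1(2m_1 + m_2)/6 = -26/15, c_1 = m_1/2 = 308/15, d_1 = (m_2 - m_1)/(6h_1) = -59/5. So g'(1) = -26/15.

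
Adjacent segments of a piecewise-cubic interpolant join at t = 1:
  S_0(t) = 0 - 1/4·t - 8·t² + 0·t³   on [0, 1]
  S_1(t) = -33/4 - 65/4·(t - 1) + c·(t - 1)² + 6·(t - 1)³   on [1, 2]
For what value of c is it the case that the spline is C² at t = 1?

-8

S_0''(t) = -16 + 0·t, so S_0''(1) = -16. On the right, S_1''(1) = 2c, so c = -8.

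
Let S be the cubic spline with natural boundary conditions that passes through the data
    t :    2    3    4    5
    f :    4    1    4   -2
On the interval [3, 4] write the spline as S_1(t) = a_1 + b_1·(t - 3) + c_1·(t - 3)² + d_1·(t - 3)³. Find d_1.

Put m_i = S'' at the i-th knot. Here h = (1, 1, 1) and Δ = (-3, 3, -6), so the interior equations h_(i-1)·m_(i-1) + 2(h_(i-1)+h_i)·m_i + h_i·m_(i+1) = 6(Δ_i − Δ_(i-1)) read
  1·m_0 + 4·m_1 + 1·m_2 = 6(Δ_1 - Δ_0) = 36
  1·m_1 + 4·m_2 + 1·m_3 = 6(Δ_2 - Δ_1) = -54
Natural end conditions: m_0 = m_3 = 0.
Forward elimination and back-substitution give m_0 = 0, m_1 = 66/5, m_2 = -84/5, m_3 = 0.
On [3, 4], with S_1(t) = a_1 + b_1·(t - 3) + c_1·(t - 3)² + d_1·(t - 3)³: c_1 = m_1/2 = 33/5, d_1 = (m_2 - m_1)/(6h_1) = -5, b_1 = Δ_1 - h_1(2m_1 + m_2)/6 = 7/5.

-5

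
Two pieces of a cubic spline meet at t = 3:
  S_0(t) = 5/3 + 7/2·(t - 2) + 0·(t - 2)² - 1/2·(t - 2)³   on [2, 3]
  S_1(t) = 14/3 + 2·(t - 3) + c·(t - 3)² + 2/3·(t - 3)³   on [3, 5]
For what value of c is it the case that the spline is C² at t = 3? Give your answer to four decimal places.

S_0''(t) = 0 - 3·(t - 2), so S_0''(3) = -3. On the right, S_1''(3) = 2c, so c = -3/2.

-1.5000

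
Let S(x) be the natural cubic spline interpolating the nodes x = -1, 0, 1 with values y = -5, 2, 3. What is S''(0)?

Write M_i for S''(x_i). With h_i = 1, 1 and divided differences Δ_i = 7, 1, the continuity of S' gives the tridiagonal system
  1·M_0 + 4·M_1 + 1·M_2 = 6(Δ_1 - Δ_0) = -36
Natural end conditions: M_0 = M_2 = 0.
Solving: M_0 = 0, M_1 = -9, M_2 = 0.

-9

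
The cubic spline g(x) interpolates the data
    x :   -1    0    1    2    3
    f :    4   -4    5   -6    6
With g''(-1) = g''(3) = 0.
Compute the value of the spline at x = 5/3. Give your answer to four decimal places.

With M_i denoting the second derivative at x_i, h_i = 1, 1, 1, 1, and Δ_i = (y_(i+1) − y_i)/h_i = -8, 9, -11, 12:
  1·M_0 + 4·M_1 + 1·M_2 = 6(Δ_1 - Δ_0) = 102
  1·M_1 + 4·M_2 + 1·M_3 = 6(Δ_2 - Δ_1) = -120
  1·M_2 + 4·M_3 + 1·M_4 = 6(Δ_3 - Δ_2) = 138
Natural end conditions: M_0 = M_4 = 0.
Hence M_0 = 0, M_1 = 537/14, M_2 = -360/7, M_3 = 663/14, M_4 = 0.
On [1, 2], g(x) = 5 - 7/4·(x - 1) - 180/7·(x - 1)² + 461/28·(x - 1)³.
With (x - 1) = 2/3: g(5/3) = -1027/378.

-2.7169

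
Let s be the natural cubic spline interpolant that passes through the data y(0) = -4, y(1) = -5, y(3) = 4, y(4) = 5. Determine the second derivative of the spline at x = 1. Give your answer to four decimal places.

Put M_i = s'' at the i-th knot. Here h = (1, 2, 1) and Δ = (-1, 9/2, 1), so the interior equations h_(i-1)·M_(i-1) + 2(h_(i-1)+h_i)·M_i + h_i·M_(i+1) = 6(Δ_i − Δ_(i-1)) read
  1·M_0 + 6·M_1 + 2·M_2 = 6(Δ_1 - Δ_0) = 33
  2·M_1 + 6·M_2 + 1·M_3 = 6(Δ_2 - Δ_1) = -21
Natural end conditions: M_0 = M_3 = 0.
Forward elimination and back-substitution give M_0 = 0, M_1 = 15/2, M_2 = -6, M_3 = 0.

7.5000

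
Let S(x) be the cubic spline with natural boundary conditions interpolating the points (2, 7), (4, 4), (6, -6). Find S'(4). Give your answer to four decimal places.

-3.2500

Let m_i = S''(x_i). Step sizes h_i = 2, 2; slopes of the chords Δ_i = (y_(i+1) - y_i)/h_i = -3/2, -5.
  2·m_0 + 8·m_1 + 2·m_2 = 6(Δ_1 - Δ_0) = -21
Natural end conditions: m_0 = m_2 = 0.
Solving: m_0 = 0, m_1 = -21/8, m_2 = 0.
On [4, 6], S'(x) = b_1 + 2c_1·(x - 4) + 3d_1·(x - 4)² with b_1 = Δ_1 - h_1(2m_1 + m_2)/6 = -13/4, c_1 = m_1/2 = -21/16, d_1 = (m_2 - m_1)/(6h_1) = 7/32. So S'(4) = -13/4.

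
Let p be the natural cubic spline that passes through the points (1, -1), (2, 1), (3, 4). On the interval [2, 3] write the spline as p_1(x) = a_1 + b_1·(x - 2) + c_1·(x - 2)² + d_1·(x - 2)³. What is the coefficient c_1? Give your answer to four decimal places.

0.7500

With M_i denoting the second derivative at x_i, h_i = 1, 1, and Δ_i = (y_(i+1) − y_i)/h_i = 2, 3:
  1·M_0 + 4·M_1 + 1·M_2 = 6(Δ_1 - Δ_0) = 6
Natural end conditions: M_0 = M_2 = 0.
Forward elimination and back-substitution give M_0 = 0, M_1 = 3/2, M_2 = 0.
On [2, 3], with p_1(x) = a_1 + b_1·(x - 2) + c_1·(x - 2)² + d_1·(x - 2)³: c_1 = M_1/2 = 3/4, d_1 = (M_2 - M_1)/(6h_1) = -1/4, b_1 = Δ_1 - h_1(2M_1 + M_2)/6 = 5/2.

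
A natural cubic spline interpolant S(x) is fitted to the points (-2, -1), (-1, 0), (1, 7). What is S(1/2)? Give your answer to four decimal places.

Put m_i = S'' at the i-th knot. Here h = (1, 2) and Δ = (1, 7/2), so the interior equations h_(i-1)·m_(i-1) + 2(h_(i-1)+h_i)·m_i + h_i·m_(i+1) = 6(Δ_i − Δ_(i-1)) read
  1·m_0 + 6·m_1 + 2·m_2 = 6(Δ_1 - Δ_0) = 15
Natural end conditions: m_0 = m_2 = 0.
Solving the tridiagonal system: m_0 = 0, m_1 = 5/2, m_2 = 0.
On [-1, 1], S(x) = 0 + 11/6·(x + 1) + 5/4·(x + 1)² - 5/24·(x + 1)³.
With (x + 1) = 3/2: S(1/2) = 311/64.

4.8594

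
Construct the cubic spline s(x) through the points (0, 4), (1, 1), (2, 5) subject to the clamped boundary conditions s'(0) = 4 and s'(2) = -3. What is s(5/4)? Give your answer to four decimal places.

With m_i denoting the second derivative at x_i, h_i = 1, 1, and Δ_i = (y_(i+1) − y_i)/h_i = -3, 4:
  1·m_0 + 4·m_1 + 1·m_2 = 6(Δ_1 - Δ_0) = 42
Clamped end conditions give two more equations: 2h_0·m_0 + h_0·m_1 = 6(Δ_0 - s'(0)) = -42 and h_1·m_1 + 2h_1·m_2 = 6(s'(2) - Δ_1) = -42.
Hence m_0 = -35, m_1 = 28, m_2 = -35.
On [1, 2], s(x) = 1 + 1/2·(x - 1) + 14·(x - 1)² - 21/2·(x - 1)³.
With (x - 1) = 1/4: s(5/4) = 235/128.

1.8359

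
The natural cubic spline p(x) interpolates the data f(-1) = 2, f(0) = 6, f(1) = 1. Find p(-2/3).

With M_i denoting the second derivative at x_i, h_i = 1, 1, and Δ_i = (y_(i+1) − y_i)/h_i = 4, -5:
  1·M_0 + 4·M_1 + 1·M_2 = 6(Δ_1 - Δ_0) = -54
Natural end conditions: M_0 = M_2 = 0.
Forward elimination and back-substitution give M_0 = 0, M_1 = -27/2, M_2 = 0.
On [-1, 0], p(x) = 2 + 25/4·(x + 1) + 0·(x + 1)² - 9/4·(x + 1)³.
With (x + 1) = 1/3: p(-2/3) = 4.

4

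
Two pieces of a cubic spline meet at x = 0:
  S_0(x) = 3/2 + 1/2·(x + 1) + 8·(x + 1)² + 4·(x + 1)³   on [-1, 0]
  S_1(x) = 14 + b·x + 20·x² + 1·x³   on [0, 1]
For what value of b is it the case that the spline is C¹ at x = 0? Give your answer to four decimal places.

S_0'(x) = 1/2 + 16·(x + 1) + 12·(x + 1)², so S_0'(0) = 57/2. On the right, S_1'(0) = b, so b = 57/2.

28.5000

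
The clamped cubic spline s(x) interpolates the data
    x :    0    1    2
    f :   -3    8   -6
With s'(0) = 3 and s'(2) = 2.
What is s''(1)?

Put M_i = s'' at the i-th knot. Here h = (1, 1) and Δ = (11, -14), so the interior equations h_(i-1)·M_(i-1) + 2(h_(i-1)+h_i)·M_i + h_i·M_(i+1) = 6(Δ_i − Δ_(i-1)) read
  1·M_0 + 4·M_1 + 1·M_2 = 6(Δ_1 - Δ_0) = -150
Clamped end conditions give two more equations: 2h_0·M_0 + h_0·M_1 = 6(Δ_0 - s'(0)) = 48 and h_1·M_1 + 2h_1·M_2 = 6(s'(2) - Δ_1) = 96.
Forward elimination and back-substitution give M_0 = 61, M_1 = -74, M_2 = 85.

-74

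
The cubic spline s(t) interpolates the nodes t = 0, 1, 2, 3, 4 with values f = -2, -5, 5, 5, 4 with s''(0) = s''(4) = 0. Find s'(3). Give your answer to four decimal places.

Write M_i for s''(x_i). With h_i = 1, 1, 1, 1 and divided differences Δ_i = -3, 10, 0, -1, the continuity of s' gives the tridiagonal system
  1·M_0 + 4·M_1 + 1·M_2 = 6(Δ_1 - Δ_0) = 78
  1·M_1 + 4·M_2 + 1·M_3 = 6(Δ_2 - Δ_1) = -60
  1·M_2 + 4·M_3 + 1·M_4 = 6(Δ_3 - Δ_2) = -6
Natural end conditions: M_0 = M_4 = 0.
Forward elimination and back-substitution give M_0 = 0, M_1 = 351/14, M_2 = -156/7, M_3 = 57/14, M_4 = 0.
On [3, 4], s'(t) = b_3 + 2c_3·(t - 3) + 3d_3·(t - 3)² with b_3 = Δ_3 - h_3(2M_3 + M_4)/6 = -33/14, c_3 = M_3/2 = 57/28, d_3 = (M_4 - M_3)/(6h_3) = -19/28. So s'(3) = -33/14.

-2.3571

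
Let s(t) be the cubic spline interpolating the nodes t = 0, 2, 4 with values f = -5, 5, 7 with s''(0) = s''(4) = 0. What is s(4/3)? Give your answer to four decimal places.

Put σ_i = s'' at the i-th knot. Here h = (2, 2) and Δ = (5, 1), so the interior equations h_(i-1)·σ_(i-1) + 2(h_(i-1)+h_i)·σ_i + h_i·σ_(i+1) = 6(Δ_i − Δ_(i-1)) read
  2·σ_0 + 8·σ_1 + 2·σ_2 = 6(Δ_1 - Δ_0) = -24
Natural end conditions: σ_0 = σ_2 = 0.
Solving the tridiagonal system: σ_0 = 0, σ_1 = -3, σ_2 = 0.
On [0, 2], s(t) = -5 + 6·t + 0·t² - 1/4·t³.
With t = 4/3: s(4/3) = 65/27.

2.4074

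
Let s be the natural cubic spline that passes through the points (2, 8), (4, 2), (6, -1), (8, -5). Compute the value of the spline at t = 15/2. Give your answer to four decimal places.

-3.8906

Put m_i = s'' at the i-th knot. Here h = (2, 2, 2) and Δ = (-3, -3/2, -2), so the interior equations h_(i-1)·m_(i-1) + 2(h_(i-1)+h_i)·m_i + h_i·m_(i+1) = 6(Δ_i − Δ_(i-1)) read
  2·m_0 + 8·m_1 + 2·m_2 = 6(Δ_1 - Δ_0) = 9
  2·m_1 + 8·m_2 + 2·m_3 = 6(Δ_2 - Δ_1) = -3
Natural end conditions: m_0 = m_3 = 0.
Solving the tridiagonal system: m_0 = 0, m_1 = 13/10, m_2 = -7/10, m_3 = 0.
On [6, 8], s(t) = -1 - 23/15·(t - 6) - 7/20·(t - 6)² + 7/120·(t - 6)³.
With (t - 6) = 3/2: s(15/2) = -249/64.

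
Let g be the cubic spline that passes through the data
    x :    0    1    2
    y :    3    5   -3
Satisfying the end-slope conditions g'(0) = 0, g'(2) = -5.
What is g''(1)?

Let m_i = g''(x_i). Step sizes h_i = 1, 1; slopes of the chords Δ_i = (y_(i+1) - y_i)/h_i = 2, -8.
  1·m_0 + 4·m_1 + 1·m_2 = 6(Δ_1 - Δ_0) = -60
Clamped end conditions give two more equations: 2h_0·m_0 + h_0·m_1 = 6(Δ_0 - g'(0)) = 12 and h_1·m_1 + 2h_1·m_2 = 6(g'(2) - Δ_1) = 18.
Hence m_0 = 37/2, m_1 = -25, m_2 = 43/2.

-25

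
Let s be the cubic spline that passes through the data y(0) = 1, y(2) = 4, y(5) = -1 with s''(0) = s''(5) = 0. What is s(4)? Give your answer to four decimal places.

Write M_i for s''(x_i). With h_i = 2, 3 and divided differences Δ_i = 3/2, -5/3, the continuity of s' gives the tridiagonal system
  2·M_0 + 10·M_1 + 3·M_2 = 6(Δ_1 - Δ_0) = -19
Natural end conditions: M_0 = M_2 = 0.
Forward elimination and back-substitution give M_0 = 0, M_1 = -19/10, M_2 = 0.
On [2, 5], s(x) = 4 + 7/30·(x - 2) - 19/20·(x - 2)² + 19/180·(x - 2)³.
With (x - 2) = 2: s(4) = 68/45.

1.5111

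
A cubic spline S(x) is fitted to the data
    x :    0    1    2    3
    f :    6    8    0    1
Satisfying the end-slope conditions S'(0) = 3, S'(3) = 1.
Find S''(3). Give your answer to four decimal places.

Put σ_i = S'' at the i-th knot. Here h = (1, 1, 1) and Δ = (2, -8, 1), so the interior equations h_(i-1)·σ_(i-1) + 2(h_(i-1)+h_i)·σ_i + h_i·σ_(i+1) = 6(Δ_i − Δ_(i-1)) read
  1·σ_0 + 4·σ_1 + 1·σ_2 = 6(Δ_1 - Δ_0) = -60
  1·σ_1 + 4·σ_2 + 1·σ_3 = 6(Δ_2 - Δ_1) = 54
Clamped end conditions give two more equations: 2h_0·σ_0 + h_0·σ_1 = 6(Δ_0 - S'(0)) = -6 and h_2·σ_2 + 2h_2·σ_3 = 6(S'(3) - Δ_2) = 0.
Solving: σ_0 = 124/15, σ_1 = -338/15, σ_2 = 328/15, σ_3 = -164/15.

-10.9333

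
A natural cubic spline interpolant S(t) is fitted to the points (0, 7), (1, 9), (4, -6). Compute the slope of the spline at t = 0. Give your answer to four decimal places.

Put M_i = S'' at the i-th knot. Here h = (1, 3) and Δ = (2, -5), so the interior equations h_(i-1)·M_(i-1) + 2(h_(i-1)+h_i)·M_i + h_i·M_(i+1) = 6(Δ_i − Δ_(i-1)) read
  1·M_0 + 8·M_1 + 3·M_2 = 6(Δ_1 - Δ_0) = -42
Natural end conditions: M_0 = M_2 = 0.
Solving the tridiagonal system: M_0 = 0, M_1 = -21/4, M_2 = 0.
On [0, 1], S'(t) = b_0 + 2c_0·t + 3d_0·t² with b_0 = Δ_0 - h_0(2M_0 + M_1)/6 = 23/8, c_0 = M_0/2 = 0, d_0 = (M_1 - M_0)/(6h_0) = -7/8. So S'(0) = 23/8.

2.8750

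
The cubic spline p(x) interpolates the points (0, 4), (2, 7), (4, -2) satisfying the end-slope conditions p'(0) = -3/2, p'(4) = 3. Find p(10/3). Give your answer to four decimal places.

-0.9444

Write M_i for p''(x_i). With h_i = 2, 2 and divided differences Δ_i = 3/2, -9/2, the continuity of p' gives the tridiagonal system
  2·M_0 + 8·M_1 + 2·M_2 = 6(Δ_1 - Δ_0) = -36
Clamped end conditions give two more equations: 2h_0·M_0 + h_0·M_1 = 6(Δ_0 - p'(0)) = 18 and h_1·M_1 + 2h_1·M_2 = 6(p'(4) - Δ_1) = 45.
Solving: M_0 = 81/8, M_1 = -45/4, M_2 = 135/8.
On [2, 4], p(x) = 7 - 21/8·(x - 2) - 45/8·(x - 2)² + 75/32·(x - 2)³.
With (x - 2) = 4/3: p(10/3) = -17/18.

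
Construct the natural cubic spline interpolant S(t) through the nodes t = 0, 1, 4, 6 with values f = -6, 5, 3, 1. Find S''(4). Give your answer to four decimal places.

With m_i denoting the second derivative at x_i, h_i = 1, 3, 2, and Δ_i = (y_(i+1) − y_i)/h_i = 11, -2/3, -1:
  1·m_0 + 8·m_1 + 3·m_2 = 6(Δ_1 - Δ_0) = -70
  3·m_1 + 10·m_2 + 2·m_3 = 6(Δ_2 - Δ_1) = -2
Natural end conditions: m_0 = m_3 = 0.
Hence m_0 = 0, m_1 = -694/71, m_2 = 194/71, m_3 = 0.

2.7324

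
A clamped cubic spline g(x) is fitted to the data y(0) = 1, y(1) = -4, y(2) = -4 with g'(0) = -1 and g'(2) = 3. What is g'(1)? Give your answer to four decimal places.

-4.2500

Put m_i = g'' at the i-th knot. Here h = (1, 1) and Δ = (-5, 0), so the interior equations h_(i-1)·m_(i-1) + 2(h_(i-1)+h_i)·m_i + h_i·m_(i+1) = 6(Δ_i − Δ_(i-1)) read
  1·m_0 + 4·m_1 + 1·m_2 = 6(Δ_1 - Δ_0) = 30
Clamped end conditions give two more equations: 2h_0·m_0 + h_0·m_1 = 6(Δ_0 - g'(0)) = -24 and h_1·m_1 + 2h_1·m_2 = 6(g'(2) - Δ_1) = 18.
Solving the tridiagonal system: m_0 = -35/2, m_1 = 11, m_2 = 7/2.
On [1, 2], g'(x) = b_1 + 2c_1·(x - 1) + 3d_1·(x - 1)² with b_1 = Δ_1 - h_1(2m_1 + m_2)/6 = -17/4, c_1 = m_1/2 = 11/2, d_1 = (m_2 - m_1)/(6h_1) = -5/4. So g'(1) = -17/4.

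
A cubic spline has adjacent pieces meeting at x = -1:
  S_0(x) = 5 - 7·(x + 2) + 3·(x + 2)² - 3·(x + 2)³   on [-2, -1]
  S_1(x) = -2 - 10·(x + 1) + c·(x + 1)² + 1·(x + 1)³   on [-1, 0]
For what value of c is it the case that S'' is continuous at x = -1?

-6

S_0''(x) = 6 - 18·(x + 2), so S_0''(-1) = -12. On the right, S_1''(-1) = 2c, so c = -6.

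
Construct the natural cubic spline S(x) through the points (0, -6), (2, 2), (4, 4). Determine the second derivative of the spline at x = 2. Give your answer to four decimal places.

Let m_i = S''(x_i). Step sizes h_i = 2, 2; slopes of the chords Δ_i = (y_(i+1) - y_i)/h_i = 4, 1.
  2·m_0 + 8·m_1 + 2·m_2 = 6(Δ_1 - Δ_0) = -18
Natural end conditions: m_0 = m_2 = 0.
Forward elimination and back-substitution give m_0 = 0, m_1 = -9/4, m_2 = 0.

-2.2500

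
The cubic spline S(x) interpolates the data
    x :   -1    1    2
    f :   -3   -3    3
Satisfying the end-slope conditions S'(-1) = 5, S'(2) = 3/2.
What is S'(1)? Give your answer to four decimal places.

Let M_i = S''(x_i). Step sizes h_i = 2, 1; slopes of the chords Δ_i = (y_(i+1) - y_i)/h_i = 0, 6.
  2·M_0 + 6·M_1 + 1·M_2 = 6(Δ_1 - Δ_0) = 36
Clamped end conditions give two more equations: 2h_0·M_0 + h_0·M_1 = 6(Δ_0 - S'(-1)) = -30 and h_1·M_1 + 2h_1·M_2 = 6(S'(2) - Δ_1) = -27.
Solving the tridiagonal system: M_0 = -44/3, M_1 = 43/3, M_2 = -62/3.
On [1, 2], S'(x) = b_1 + 2c_1·(x - 1) + 3d_1·(x - 1)² with b_1 = Δ_1 - h_1(2M_1 + M_2)/6 = 14/3, c_1 = M_1/2 = 43/6, d_1 = (M_2 - M_1)/(6h_1) = -35/6. So S'(1) = 14/3.

4.6667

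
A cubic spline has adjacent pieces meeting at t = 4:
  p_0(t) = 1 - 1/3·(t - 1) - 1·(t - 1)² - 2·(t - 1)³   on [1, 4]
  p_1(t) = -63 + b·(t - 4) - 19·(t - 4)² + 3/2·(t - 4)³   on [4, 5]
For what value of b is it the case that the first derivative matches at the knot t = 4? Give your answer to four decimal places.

-60.3333

p_0'(t) = -1/3 - 2·(t - 1) - 6·(t - 1)², so p_0'(4) = -181/3. On the right, p_1'(4) = b, so b = -181/3.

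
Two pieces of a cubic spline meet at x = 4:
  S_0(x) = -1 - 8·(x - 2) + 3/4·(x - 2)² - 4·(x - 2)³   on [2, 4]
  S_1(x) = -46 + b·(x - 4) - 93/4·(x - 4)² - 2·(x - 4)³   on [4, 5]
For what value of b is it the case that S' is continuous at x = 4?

S_0'(x) = -8 + 3/2·(x - 2) - 12·(x - 2)², so S_0'(4) = -53. On the right, S_1'(4) = b, so b = -53.

-53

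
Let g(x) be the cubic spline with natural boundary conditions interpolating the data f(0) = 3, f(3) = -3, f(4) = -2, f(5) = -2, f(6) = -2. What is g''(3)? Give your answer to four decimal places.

With M_i denoting the second derivative at x_i, h_i = 3, 1, 1, 1, and Δ_i = (y_(i+1) − y_i)/h_i = -2, 1, 0, 0:
  3·M_0 + 8·M_1 + 1·M_2 = 6(Δ_1 - Δ_0) = 18
  1·M_1 + 4·M_2 + 1·M_3 = 6(Δ_2 - Δ_1) = -6
  1·M_2 + 4·M_3 + 1·M_4 = 6(Δ_3 - Δ_2) = 0
Natural end conditions: M_0 = M_4 = 0.
Forward elimination and back-substitution give M_0 = 0, M_1 = 147/58, M_2 = -66/29, M_3 = 33/58, M_4 = 0.

2.5345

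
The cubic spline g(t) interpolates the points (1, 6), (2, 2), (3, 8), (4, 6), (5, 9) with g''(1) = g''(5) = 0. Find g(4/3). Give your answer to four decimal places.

3.6772

Write σ_i for g''(x_i). With h_i = 1, 1, 1, 1 and divided differences Δ_i = -4, 6, -2, 3, the continuity of g' gives the tridiagonal system
  1·σ_0 + 4·σ_1 + 1·σ_2 = 6(Δ_1 - Δ_0) = 60
  1·σ_1 + 4·σ_2 + 1·σ_3 = 6(Δ_2 - Δ_1) = -48
  1·σ_2 + 4·σ_3 + 1·σ_4 = 6(Δ_3 - Δ_2) = 30
Natural end conditions: σ_0 = σ_4 = 0.
Forward elimination and back-substitution give σ_0 = 0, σ_1 = 561/28, σ_2 = -141/7, σ_3 = 351/28, σ_4 = 0.
On [1, 2], g(t) = 6 - 411/56·(t - 1) + 0·(t - 1)² + 187/56·(t - 1)³.
With (t - 1) = 1/3: g(4/3) = 695/189.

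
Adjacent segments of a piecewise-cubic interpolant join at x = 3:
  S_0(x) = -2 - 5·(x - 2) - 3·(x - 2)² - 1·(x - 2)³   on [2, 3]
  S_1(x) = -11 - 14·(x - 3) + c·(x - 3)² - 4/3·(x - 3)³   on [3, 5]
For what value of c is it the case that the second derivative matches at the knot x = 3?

-6

S_0''(x) = -6 - 6·(x - 2), so S_0''(3) = -12. On the right, S_1''(3) = 2c, so c = -6.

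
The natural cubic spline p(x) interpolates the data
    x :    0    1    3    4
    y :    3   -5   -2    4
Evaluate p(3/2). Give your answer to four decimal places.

Put M_i = p'' at the i-th knot. Here h = (1, 2, 1) and Δ = (-8, 3/2, 6), so the interior equations h_(i-1)·M_(i-1) + 2(h_(i-1)+h_i)·M_i + h_i·M_(i+1) = 6(Δ_i − Δ_(i-1)) read
  1·M_0 + 6·M_1 + 2·M_2 = 6(Δ_1 - Δ_0) = 57
  2·M_1 + 6·M_2 + 1·M_3 = 6(Δ_2 - Δ_1) = 27
Natural end conditions: M_0 = M_3 = 0.
Forward elimination and back-substitution give M_0 = 0, M_1 = 9, M_2 = 3/2, M_3 = 0.
On [1, 3], p(x) = -5 - 5·(x - 1) + 9/2·(x - 1)² - 5/8·(x - 1)³.
With (x - 1) = 1/2: p(3/2) = -413/64.

-6.4531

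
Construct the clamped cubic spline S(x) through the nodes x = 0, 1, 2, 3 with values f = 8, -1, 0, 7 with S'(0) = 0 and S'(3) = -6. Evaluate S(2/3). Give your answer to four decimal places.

Put σ_i = S'' at the i-th knot. Here h = (1, 1, 1) and Δ = (-9, 1, 7), so the interior equations h_(i-1)·σ_(i-1) + 2(h_(i-1)+h_i)·σ_i + h_i·σ_(i+1) = 6(Δ_i − Δ_(i-1)) read
  1·σ_0 + 4·σ_1 + 1·σ_2 = 6(Δ_1 - Δ_0) = 60
  1·σ_1 + 4·σ_2 + 1·σ_3 = 6(Δ_2 - Δ_1) = 36
Clamped end conditions give two more equations: 2h_0·σ_0 + h_0·σ_1 = 6(Δ_0 - S'(0)) = -54 and h_2·σ_2 + 2h_2·σ_3 = 6(S'(3) - Δ_2) = -78.
Solving: σ_0 = -186/5, σ_1 = 102/5, σ_2 = 78/5, σ_3 = -234/5.
On [0, 1], S(x) = 8 + 0·x - 93/5·x² + 48/5·x³.
With x = 2/3: S(2/3) = 116/45.

2.5778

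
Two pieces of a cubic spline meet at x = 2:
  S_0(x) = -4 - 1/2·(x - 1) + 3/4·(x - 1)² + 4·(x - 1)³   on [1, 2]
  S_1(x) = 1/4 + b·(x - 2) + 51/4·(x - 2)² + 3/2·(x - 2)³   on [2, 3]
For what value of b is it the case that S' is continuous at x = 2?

13

S_0'(x) = -1/2 + 3/2·(x - 1) + 12·(x - 1)², so S_0'(2) = 13. On the right, S_1'(2) = b, so b = 13.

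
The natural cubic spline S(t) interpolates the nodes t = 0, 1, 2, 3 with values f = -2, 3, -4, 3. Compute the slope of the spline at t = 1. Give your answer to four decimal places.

With M_i denoting the second derivative at x_i, h_i = 1, 1, 1, and Δ_i = (y_(i+1) − y_i)/h_i = 5, -7, 7:
  1·M_0 + 4·M_1 + 1·M_2 = 6(Δ_1 - Δ_0) = -72
  1·M_1 + 4·M_2 + 1·M_3 = 6(Δ_2 - Δ_1) = 84
Natural end conditions: M_0 = M_3 = 0.
Forward elimination and back-substitution give M_0 = 0, M_1 = -124/5, M_2 = 136/5, M_3 = 0.
On [1, 2], S'(t) = b_1 + 2c_1·(t - 1) + 3d_1·(t - 1)² with b_1 = Δ_1 - h_1(2M_1 + M_2)/6 = -49/15, c_1 = M_1/2 = -62/5, d_1 = (M_2 - M_1)/(6h_1) = 26/3. So S'(1) = -49/15.

-3.2667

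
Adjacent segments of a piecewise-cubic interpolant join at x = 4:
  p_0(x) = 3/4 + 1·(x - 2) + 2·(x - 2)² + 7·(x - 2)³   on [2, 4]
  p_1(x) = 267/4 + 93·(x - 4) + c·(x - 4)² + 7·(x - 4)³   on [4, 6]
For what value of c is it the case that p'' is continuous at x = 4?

p_0''(x) = 4 + 42·(x - 2), so p_0''(4) = 88. On the right, p_1''(4) = 2c, so c = 44.

44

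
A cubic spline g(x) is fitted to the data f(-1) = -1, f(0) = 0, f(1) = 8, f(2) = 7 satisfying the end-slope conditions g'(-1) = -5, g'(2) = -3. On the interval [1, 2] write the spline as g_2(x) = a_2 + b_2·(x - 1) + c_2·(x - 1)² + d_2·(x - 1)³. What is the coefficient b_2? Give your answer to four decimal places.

4.2667

With m_i denoting the second derivative at x_i, h_i = 1, 1, 1, and Δ_i = (y_(i+1) − y_i)/h_i = 1, 8, -1:
  1·m_0 + 4·m_1 + 1·m_2 = 6(Δ_1 - Δ_0) = 42
  1·m_1 + 4·m_2 + 1·m_3 = 6(Δ_2 - Δ_1) = -54
Clamped end conditions give two more equations: 2h_0·m_0 + h_0·m_1 = 6(Δ_0 - g'(-1)) = 36 and h_2·m_2 + 2h_2·m_3 = 6(g'(2) - Δ_2) = -12.
Solving the tridiagonal system: m_0 = 182/15, m_1 = 176/15, m_2 = -256/15, m_3 = 38/15.
On [1, 2], with g_2(x) = a_2 + b_2·(x - 1) + c_2·(x - 1)² + d_2·(x - 1)³: c_2 = m_2/2 = -128/15, d_2 = (m_3 - m_2)/(6h_2) = 49/15, b_2 = Δ_2 - h_2(2m_2 + m_3)/6 = 64/15.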